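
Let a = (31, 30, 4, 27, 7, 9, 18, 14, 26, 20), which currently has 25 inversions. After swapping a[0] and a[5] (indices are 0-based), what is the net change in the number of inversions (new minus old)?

-5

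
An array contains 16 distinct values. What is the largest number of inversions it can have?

A reversed (strictly descending) arrangement makes every pair an inversion, giving C(16, 2) inversions.
C(16, 2) = 16·15/2 = 120

120 inversions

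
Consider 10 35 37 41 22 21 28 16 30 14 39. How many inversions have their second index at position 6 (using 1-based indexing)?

The element at index 6 is 21.
Elements before it: 10, 35, 37, 41, 22
Those larger than 21: 35, 37, 41, 22

4 such elements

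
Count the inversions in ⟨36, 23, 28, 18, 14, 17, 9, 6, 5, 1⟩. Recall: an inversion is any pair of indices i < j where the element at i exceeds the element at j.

Element-by-element contributions:
36: 9
23: 7
28: 7
18: 6
14: 4
17: 4
9: 3
6: 2
5: 1
1: 0
Sum: 9 + 7 + 7 + 6 + 4 + 4 + 3 + 2 + 1 + 0 = 43

43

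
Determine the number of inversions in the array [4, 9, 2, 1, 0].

For each element, count later entries that are smaller:
4 → 2, 1, 0 → 3
9 → 2, 1, 0 → 3
2 → 1, 0 → 2
1 → 0 → 1
0 → none → 0
Sum: 3 + 3 + 2 + 1 + 0 = 9

Inversions: 9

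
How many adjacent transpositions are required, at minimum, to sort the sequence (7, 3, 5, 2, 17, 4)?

Minimum adjacent swaps = number of inversions (each swap of adjacent out-of-order elements removes one inversion and no swap can remove more).
Count inversions — for each element, later elements that are smaller:
7: 3, 5, 2, 4 → 4
3: 2 → 1
5: 2, 4 → 2
2: none → 0
17: 4 → 1
4: none → 0
Total inversions: 4 + 1 + 2 + 0 + 1 + 0 = 8

8 swaps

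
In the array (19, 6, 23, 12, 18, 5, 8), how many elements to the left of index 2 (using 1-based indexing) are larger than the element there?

The element at index 2 is 6.
Elements before it: 19
Those larger than 6: 19

1 such element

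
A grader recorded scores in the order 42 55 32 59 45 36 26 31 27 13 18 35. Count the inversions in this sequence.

Sweep left to right; for each value list the smaller values that follow it:
42 → 32, 36, 26, 31, 27, 13, 18, 35 → 8
55 → 32, 45, 36, 26, 31, 27, 13, 18, 35 → 9
32 → 26, 31, 27, 13, 18 → 5
59 → 45, 36, 26, 31, 27, 13, 18, 35 → 8
45 → 36, 26, 31, 27, 13, 18, 35 → 7
36 → 26, 31, 27, 13, 18, 35 → 6
26 → 13, 18 → 2
31 → 27, 13, 18 → 3
27 → 13, 18 → 2
13 → none → 0
18 → none → 0
35 → none → 0
Sum: 8 + 9 + 5 + 8 + 7 + 6 + 2 + 3 + 2 + 0 + 0 + 0 = 50

50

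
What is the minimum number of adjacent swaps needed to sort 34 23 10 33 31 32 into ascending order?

8

Each adjacent swap fixes exactly one inversion, so the minimum swap count equals the number of inversions.
Count inversions — for each element, later elements that are smaller:
34: 23, 10, 33, 31, 32 → 5
23: 10 → 1
10: none → 0
33: 31, 32 → 2
31: none → 0
32: none → 0
Total inversions: 5 + 1 + 0 + 2 + 0 + 0 = 8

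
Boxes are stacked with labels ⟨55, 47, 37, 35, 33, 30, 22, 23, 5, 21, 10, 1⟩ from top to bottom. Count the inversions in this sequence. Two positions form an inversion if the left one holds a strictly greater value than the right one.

Element-by-element contributions:
55 → 47, 37, 35, 33, 30, 22, 23, 5, 21, 10, 1 → 11
47 → 37, 35, 33, 30, 22, 23, 5, 21, 10, 1 → 10
37 → 35, 33, 30, 22, 23, 5, 21, 10, 1 → 9
35 → 33, 30, 22, 23, 5, 21, 10, 1 → 8
33 → 30, 22, 23, 5, 21, 10, 1 → 7
30 → 22, 23, 5, 21, 10, 1 → 6
22 → 5, 21, 10, 1 → 4
23 → 5, 21, 10, 1 → 4
5 → 1 → 1
21 → 10, 1 → 2
10 → 1 → 1
1 → none → 0
Sum: 11 + 10 + 9 + 8 + 7 + 6 + 4 + 4 + 1 + 2 + 1 + 0 = 63

There are 63 inversions.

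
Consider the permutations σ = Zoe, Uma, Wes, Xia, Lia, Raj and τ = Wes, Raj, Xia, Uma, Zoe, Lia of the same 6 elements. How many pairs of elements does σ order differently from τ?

9

Assign each item its position (1..6) in the first ordering, then rewrite the second ordering as that position sequence:
positions: Zoe→1, Uma→2, Wes→3, Xia→4, Lia→5, Raj→6
second ordering as positions: [3, 6, 4, 2, 1, 5]
Discordant pairs = inversions in this position sequence.
3: 2, 1 → 2
6: 4, 2, 1, 5 → 4
4: 2, 1 → 2
2: 1 → 1
1: 0
5: 0
Total: 2 + 4 + 2 + 1 + 0 + 0 = 9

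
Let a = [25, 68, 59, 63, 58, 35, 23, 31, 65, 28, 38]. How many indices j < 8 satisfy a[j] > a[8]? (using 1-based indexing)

The element at index 8 is 31.
Elements before it: 25, 68, 59, 63, 58, 35, 23
Those larger than 31: 68, 59, 63, 58, 35

5 such elements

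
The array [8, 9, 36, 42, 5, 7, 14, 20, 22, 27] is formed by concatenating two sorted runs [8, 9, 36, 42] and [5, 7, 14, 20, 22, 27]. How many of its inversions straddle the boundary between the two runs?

For each element r of the right run, count left-run elements greater than r:
r = 5: 8, 9, 36, 42 → 4
r = 7: 8, 9, 36, 42 → 4
r = 14: 36, 42 → 2
r = 20: 36, 42 → 2
r = 22: 36, 42 → 2
r = 27: 36, 42 → 2
Cross-inversions: 4 + 4 + 2 + 2 + 2 + 2 = 16

Cross-inversions: 16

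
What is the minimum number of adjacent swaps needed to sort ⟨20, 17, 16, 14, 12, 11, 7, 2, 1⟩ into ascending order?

Minimum adjacent swaps = number of inversions (each swap of adjacent out-of-order elements removes one inversion and no swap can remove more).
Count inversions — for each element, later elements that are smaller:
20: 17, 16, 14, 12, 11, 7, 2, 1 → 8
17: 16, 14, 12, 11, 7, 2, 1 → 7
16: 14, 12, 11, 7, 2, 1 → 6
14: 12, 11, 7, 2, 1 → 5
12: 11, 7, 2, 1 → 4
11: 7, 2, 1 → 3
7: 2, 1 → 2
2: 1 → 1
1: none → 0
Total inversions: 8 + 7 + 6 + 5 + 4 + 3 + 2 + 1 + 0 = 36

There are 36 adjacent swaps.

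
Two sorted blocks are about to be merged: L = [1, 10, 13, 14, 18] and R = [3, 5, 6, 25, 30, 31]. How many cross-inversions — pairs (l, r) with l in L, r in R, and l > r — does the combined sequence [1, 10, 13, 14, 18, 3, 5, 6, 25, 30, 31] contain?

Take each right-half value and tally the left-half values above it:
r = 3: 10, 13, 14, 18 → 4
r = 5: 10, 13, 14, 18 → 4
r = 6: 10, 13, 14, 18 → 4
r = 25: none → 0
r = 30: none → 0
r = 31: none → 0
Cross-inversions: 4 + 4 + 4 + 0 + 0 + 0 = 12

12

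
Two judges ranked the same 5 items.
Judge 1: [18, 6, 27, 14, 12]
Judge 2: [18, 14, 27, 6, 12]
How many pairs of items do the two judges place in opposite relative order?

Assign each item its position (1..5) in the first ordering, then rewrite the second ordering as that position sequence:
positions: 18→1, 6→2, 27→3, 14→4, 12→5
second ordering as positions: [1, 4, 3, 2, 5]
Discordant pairs = inversions in this position sequence.
1: 0
4: 3, 2 → 2
3: 2 → 1
2: 0
5: 0
Total: 0 + 2 + 1 + 0 + 0 = 3

3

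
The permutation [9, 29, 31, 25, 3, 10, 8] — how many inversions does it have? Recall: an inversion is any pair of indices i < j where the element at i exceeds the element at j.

Element-by-element contributions:
9 → 3, 8 → 2
29 → 25, 3, 10, 8 → 4
31 → 25, 3, 10, 8 → 4
25 → 3, 10, 8 → 3
3 → none → 0
10 → 8 → 1
8 → none → 0
Sum: 2 + 4 + 4 + 3 + 0 + 1 + 0 = 14

14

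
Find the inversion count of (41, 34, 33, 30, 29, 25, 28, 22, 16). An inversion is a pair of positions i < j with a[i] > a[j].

35 out-of-order pairs

Element-by-element contributions:
41: 8
34: 7
33: 6
30: 5
29: 4
25: 2
28: 2
22: 1
16: 0
Sum: 8 + 7 + 6 + 5 + 4 + 2 + 2 + 1 + 0 = 35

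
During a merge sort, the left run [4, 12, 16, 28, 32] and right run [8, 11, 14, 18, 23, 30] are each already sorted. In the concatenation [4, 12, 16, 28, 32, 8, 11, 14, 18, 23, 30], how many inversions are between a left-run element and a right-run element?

Count, for every r in R, how many entries of L exceed r:
r = 8: 12, 16, 28, 32 → 4
r = 11: 12, 16, 28, 32 → 4
r = 14: 16, 28, 32 → 3
r = 18: 28, 32 → 2
r = 23: 28, 32 → 2
r = 30: 32 → 1
Cross-inversions: 4 + 4 + 3 + 2 + 2 + 1 = 16

16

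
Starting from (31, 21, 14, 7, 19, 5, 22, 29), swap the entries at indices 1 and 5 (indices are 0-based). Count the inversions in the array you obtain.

Positions 1 and 5 hold 21 and 5; after swapping, the array is [31, 5, 14, 7, 19, 21, 22, 29].
Count, for each position, how many later elements it exceeds:
31: 7
5: 0
14: 1
7: 0
19: 0
21: 0
22: 0
29: 0
Sum: 7 + 0 + 1 + 0 + 0 + 0 + 0 + 0 = 8

8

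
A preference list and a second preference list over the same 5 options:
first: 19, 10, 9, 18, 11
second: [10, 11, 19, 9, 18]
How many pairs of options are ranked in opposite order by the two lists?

4

Assign each item its position (1..5) in the first ordering, then rewrite the second ordering as that position sequence:
positions: 19→1, 10→2, 9→3, 18→4, 11→5
second ordering as positions: [2, 5, 1, 3, 4]
Discordant pairs = inversions in this position sequence.
2: 1 → 1
5: 1, 3, 4 → 3
1: 0
3: 0
4: 0
Total: 1 + 3 + 0 + 0 + 0 = 4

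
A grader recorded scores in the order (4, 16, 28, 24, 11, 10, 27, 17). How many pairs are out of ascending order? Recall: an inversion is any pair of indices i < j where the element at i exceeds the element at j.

12

Sweep left to right; for each value list the smaller values that follow it:
4: 0
16: 2
28: 5
24: 3
11: 1
10: 0
27: 1
17: 0
Sum: 0 + 2 + 5 + 3 + 1 + 0 + 1 + 0 = 12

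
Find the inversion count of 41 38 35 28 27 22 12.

Inversions: 21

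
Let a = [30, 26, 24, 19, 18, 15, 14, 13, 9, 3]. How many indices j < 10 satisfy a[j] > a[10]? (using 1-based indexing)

9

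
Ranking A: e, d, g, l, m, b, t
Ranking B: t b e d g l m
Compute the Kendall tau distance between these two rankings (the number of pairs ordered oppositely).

Assign each item its position (1..7) in the first ordering, then rewrite the second ordering as that position sequence:
positions: e→1, d→2, g→3, l→4, m→5, b→6, t→7
second ordering as positions: [7, 6, 1, 2, 3, 4, 5]
Discordant pairs = inversions in this position sequence.
7: 6, 1, 2, 3, 4, 5 → 6
6: 1, 2, 3, 4, 5 → 5
1: 0
2: 0
3: 0
4: 0
5: 0
Total: 6 + 5 + 0 + 0 + 0 + 0 + 0 = 11

11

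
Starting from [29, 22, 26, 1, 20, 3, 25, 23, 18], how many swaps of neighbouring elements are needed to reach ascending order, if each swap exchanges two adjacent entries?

Minimum adjacent swaps = number of inversions (each swap of adjacent out-of-order elements removes one inversion and no swap can remove more).
Count inversions — for each element, later elements that are smaller:
29: 22, 26, 1, 20, 3, 25, 23, 18 → 8
22: 1, 20, 3, 18 → 4
26: 1, 20, 3, 25, 23, 18 → 6
1: none → 0
20: 3, 18 → 2
3: none → 0
25: 23, 18 → 2
23: 18 → 1
18: none → 0
Total inversions: 8 + 4 + 6 + 0 + 2 + 0 + 2 + 1 + 0 = 23

23 adjacent swaps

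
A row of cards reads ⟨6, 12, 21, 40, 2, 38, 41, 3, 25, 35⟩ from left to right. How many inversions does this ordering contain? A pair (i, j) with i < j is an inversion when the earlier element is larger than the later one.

17

Element-by-element contributions:
6: 2
12: 2
21: 2
40: 5
2: 0
38: 3
41: 3
3: 0
25: 0
35: 0
Sum: 2 + 2 + 2 + 5 + 0 + 3 + 3 + 0 + 0 + 0 = 17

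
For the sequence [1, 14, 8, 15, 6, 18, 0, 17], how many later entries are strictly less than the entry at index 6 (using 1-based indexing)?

2 such elements

The element at index 6 is 18.
Elements after it: 0, 17
Those smaller than 18: 0, 17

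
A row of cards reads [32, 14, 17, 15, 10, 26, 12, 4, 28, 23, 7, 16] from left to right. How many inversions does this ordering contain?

39

Count, for each position, how many later elements it exceeds:
32: 11
14: 4
17: 6
15: 4
10: 2
26: 5
12: 2
4: 0
28: 3
23: 2
7: 0
16: 0
Sum: 11 + 4 + 6 + 4 + 2 + 5 + 2 + 0 + 3 + 2 + 0 + 0 = 39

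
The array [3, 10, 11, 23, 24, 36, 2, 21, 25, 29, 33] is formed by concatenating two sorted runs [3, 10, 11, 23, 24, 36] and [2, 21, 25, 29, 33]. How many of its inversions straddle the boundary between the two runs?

12

Count, for every r in R, how many entries of L exceed r:
r = 2: 3, 10, 11, 23, 24, 36 → 6
r = 21: 23, 24, 36 → 3
r = 25: 36 → 1
r = 29: 36 → 1
r = 33: 36 → 1
Cross-inversions: 6 + 3 + 1 + 1 + 1 = 12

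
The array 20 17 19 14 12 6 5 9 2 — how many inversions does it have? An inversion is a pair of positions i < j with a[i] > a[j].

Element-by-element contributions:
20 → 17, 19, 14, 12, 6, 5, 9, 2 → 8
17 → 14, 12, 6, 5, 9, 2 → 6
19 → 14, 12, 6, 5, 9, 2 → 6
14 → 12, 6, 5, 9, 2 → 5
12 → 6, 5, 9, 2 → 4
6 → 5, 2 → 2
5 → 2 → 1
9 → 2 → 1
2 → none → 0
Sum: 8 + 6 + 6 + 5 + 4 + 2 + 1 + 1 + 0 = 33

There are 33 out-of-order pairs.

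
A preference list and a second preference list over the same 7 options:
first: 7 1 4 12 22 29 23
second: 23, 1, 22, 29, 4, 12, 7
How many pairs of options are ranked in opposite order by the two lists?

Assign each item its position (1..7) in the first ordering, then rewrite the second ordering as that position sequence:
positions: 7→1, 1→2, 4→3, 12→4, 22→5, 29→6, 23→7
second ordering as positions: [7, 2, 5, 6, 3, 4, 1]
Discordant pairs = inversions in this position sequence.
7: 2, 5, 6, 3, 4, 1 → 6
2: 1 → 1
5: 3, 4, 1 → 3
6: 3, 4, 1 → 3
3: 1 → 1
4: 1 → 1
1: 0
Total: 6 + 1 + 3 + 3 + 1 + 1 + 0 = 15

There are 15 pairs.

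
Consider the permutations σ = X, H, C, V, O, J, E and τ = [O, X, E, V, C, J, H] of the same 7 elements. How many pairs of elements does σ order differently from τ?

Assign each item its position (1..7) in the first ordering, then rewrite the second ordering as that position sequence:
positions: X→1, H→2, C→3, V→4, O→5, J→6, E→7
second ordering as positions: [5, 1, 7, 4, 3, 6, 2]
Discordant pairs = inversions in this position sequence.
5: 1, 4, 3, 2 → 4
1: 0
7: 4, 3, 6, 2 → 4
4: 3, 2 → 2
3: 2 → 1
6: 2 → 1
2: 0
Total: 4 + 0 + 4 + 2 + 1 + 1 + 0 = 12

Discordant pairs: 12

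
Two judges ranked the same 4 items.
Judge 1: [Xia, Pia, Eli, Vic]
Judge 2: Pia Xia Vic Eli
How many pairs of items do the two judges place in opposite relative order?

Assign each item its position (1..4) in the first ordering, then rewrite the second ordering as that position sequence:
positions: Xia→1, Pia→2, Eli→3, Vic→4
second ordering as positions: [2, 1, 4, 3]
Discordant pairs = inversions in this position sequence.
2: 1 → 1
1: 0
4: 3 → 1
3: 0
Total: 1 + 0 + 1 + 0 = 2

2 discordant pairs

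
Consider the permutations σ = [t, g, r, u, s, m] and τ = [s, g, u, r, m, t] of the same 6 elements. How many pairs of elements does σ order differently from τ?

9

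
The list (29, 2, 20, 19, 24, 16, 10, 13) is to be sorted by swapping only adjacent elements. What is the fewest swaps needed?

Minimum adjacent swaps = number of inversions (each swap of adjacent out-of-order elements removes one inversion and no swap can remove more).
Count inversions — for each element, later elements that are smaller:
29: 2, 20, 19, 24, 16, 10, 13 → 7
2: none → 0
20: 19, 16, 10, 13 → 4
19: 16, 10, 13 → 3
24: 16, 10, 13 → 3
16: 10, 13 → 2
10: none → 0
13: none → 0
Total inversions: 7 + 0 + 4 + 3 + 3 + 2 + 0 + 0 = 19

19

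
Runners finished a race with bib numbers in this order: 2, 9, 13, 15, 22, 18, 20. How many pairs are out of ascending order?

Sweep left to right; for each value list the smaller values that follow it:
2: 0
9: 0
13: 0
15: 0
22: 2
18: 0
20: 0
Sum: 0 + 0 + 0 + 0 + 2 + 0 + 0 = 2

There are 2 inversions.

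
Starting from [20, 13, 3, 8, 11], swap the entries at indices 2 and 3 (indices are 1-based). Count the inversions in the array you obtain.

6

Positions 2 and 3 hold 13 and 3; after swapping, the array is [20, 3, 13, 8, 11].
For each element, count later entries that are smaller:
20 → 3, 13, 8, 11 → 4
3 → none → 0
13 → 8, 11 → 2
8 → none → 0
11 → none → 0
Sum: 4 + 0 + 2 + 0 + 0 = 6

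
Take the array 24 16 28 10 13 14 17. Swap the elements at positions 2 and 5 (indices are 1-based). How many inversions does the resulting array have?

There are 11 inversions.

Positions 2 and 5 hold 16 and 13; after swapping, the array is [24, 13, 28, 10, 16, 14, 17].
For each element, count later entries that are smaller:
24 → 13, 10, 16, 14, 17 → 5
13 → 10 → 1
28 → 10, 16, 14, 17 → 4
10 → none → 0
16 → 14 → 1
14 → none → 0
17 → none → 0
Sum: 5 + 1 + 4 + 0 + 1 + 0 + 0 = 11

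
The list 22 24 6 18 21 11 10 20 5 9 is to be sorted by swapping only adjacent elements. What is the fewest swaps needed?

The minimum number of adjacent swaps to sort an array equals its inversion count, since every such swap removes exactly one inversion.
Count inversions — for each element, later elements that are smaller:
22: 6, 18, 21, 11, 10, 20, 5, 9 → 8
24: 6, 18, 21, 11, 10, 20, 5, 9 → 8
6: 5 → 1
18: 11, 10, 5, 9 → 4
21: 11, 10, 20, 5, 9 → 5
11: 10, 5, 9 → 3
10: 5, 9 → 2
20: 5, 9 → 2
5: none → 0
9: none → 0
Total inversions: 8 + 8 + 1 + 4 + 5 + 3 + 2 + 2 + 0 + 0 = 33

33 swaps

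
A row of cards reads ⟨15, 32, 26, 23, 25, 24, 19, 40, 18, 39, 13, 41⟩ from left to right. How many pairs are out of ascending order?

31 out-of-order pairs

Count, for each position, how many later elements it exceeds:
15 → 13 → 1
32 → 26, 23, 25, 24, 19, 18, 13 → 7
26 → 23, 25, 24, 19, 18, 13 → 6
23 → 19, 18, 13 → 3
25 → 24, 19, 18, 13 → 4
24 → 19, 18, 13 → 3
19 → 18, 13 → 2
40 → 18, 39, 13 → 3
18 → 13 → 1
39 → 13 → 1
13 → none → 0
41 → none → 0
Sum: 1 + 7 + 6 + 3 + 4 + 3 + 2 + 3 + 1 + 1 + 0 + 0 = 31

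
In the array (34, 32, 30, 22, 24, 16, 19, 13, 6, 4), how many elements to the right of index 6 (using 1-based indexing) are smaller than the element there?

3

The element at index 6 is 16.
Elements after it: 19, 13, 6, 4
Those smaller than 16: 13, 6, 4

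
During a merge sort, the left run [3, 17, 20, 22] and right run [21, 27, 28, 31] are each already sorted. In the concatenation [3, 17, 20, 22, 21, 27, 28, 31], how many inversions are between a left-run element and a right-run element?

1 cross-inversion

For each element r of the right run, count left-run elements greater than r:
r = 21: 22 → 1
r = 27: none → 0
r = 28: none → 0
r = 31: none → 0
Cross-inversions: 1 + 0 + 0 + 0 = 1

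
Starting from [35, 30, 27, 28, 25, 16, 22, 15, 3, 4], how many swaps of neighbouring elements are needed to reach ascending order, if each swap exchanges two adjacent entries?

Adjacent swaps: 42

The minimum number of adjacent swaps to sort an array equals its inversion count, since every such swap removes exactly one inversion.
Count inversions — for each element, later elements that are smaller:
35: 30, 27, 28, 25, 16, 22, 15, 3, 4 → 9
30: 27, 28, 25, 16, 22, 15, 3, 4 → 8
27: 25, 16, 22, 15, 3, 4 → 6
28: 25, 16, 22, 15, 3, 4 → 6
25: 16, 22, 15, 3, 4 → 5
16: 15, 3, 4 → 3
22: 15, 3, 4 → 3
15: 3, 4 → 2
3: none → 0
4: none → 0
Total inversions: 9 + 8 + 6 + 6 + 5 + 3 + 3 + 2 + 0 + 0 = 42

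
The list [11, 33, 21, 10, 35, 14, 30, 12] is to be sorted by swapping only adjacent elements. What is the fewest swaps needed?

Adjacent swaps: 14

Minimum adjacent swaps = number of inversions (each swap of adjacent out-of-order elements removes one inversion and no swap can remove more).
Count inversions — for each element, later elements that are smaller:
11: 10 → 1
33: 21, 10, 14, 30, 12 → 5
21: 10, 14, 12 → 3
10: none → 0
35: 14, 30, 12 → 3
14: 12 → 1
30: 12 → 1
12: none → 0
Total inversions: 1 + 5 + 3 + 0 + 3 + 1 + 1 + 0 = 14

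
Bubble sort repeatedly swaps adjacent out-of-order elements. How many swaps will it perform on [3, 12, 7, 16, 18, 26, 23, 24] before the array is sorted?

3 adjacent swaps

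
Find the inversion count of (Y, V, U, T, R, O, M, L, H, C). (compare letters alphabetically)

45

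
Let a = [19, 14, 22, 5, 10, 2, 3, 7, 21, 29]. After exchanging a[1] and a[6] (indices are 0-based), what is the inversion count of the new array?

17 inversions

Positions 1 and 6 hold 14 and 3; after swapping, the array is [19, 3, 22, 5, 10, 2, 14, 7, 21, 29].
Element-by-element contributions:
19 → 3, 5, 10, 2, 14, 7 → 6
3 → 2 → 1
22 → 5, 10, 2, 14, 7, 21 → 6
5 → 2 → 1
10 → 2, 7 → 2
2 → none → 0
14 → 7 → 1
7 → none → 0
21 → none → 0
29 → none → 0
Sum: 6 + 1 + 6 + 1 + 2 + 0 + 1 + 0 + 0 + 0 = 17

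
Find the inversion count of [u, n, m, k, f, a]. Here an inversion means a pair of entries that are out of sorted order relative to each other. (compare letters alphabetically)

15 out-of-order pairs

For each element, count later entries that are smaller:
u: 5
n: 4
m: 3
k: 2
f: 1
a: 0
Sum: 5 + 4 + 3 + 2 + 1 + 0 = 15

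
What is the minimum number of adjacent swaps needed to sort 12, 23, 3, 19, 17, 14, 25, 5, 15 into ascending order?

18

Minimum adjacent swaps = number of inversions (each swap of adjacent out-of-order elements removes one inversion and no swap can remove more).
Count inversions — for each element, later elements that are smaller:
12: 3, 5 → 2
23: 3, 19, 17, 14, 5, 15 → 6
3: none → 0
19: 17, 14, 5, 15 → 4
17: 14, 5, 15 → 3
14: 5 → 1
25: 5, 15 → 2
5: none → 0
15: none → 0
Total inversions: 2 + 6 + 0 + 4 + 3 + 1 + 2 + 0 + 0 = 18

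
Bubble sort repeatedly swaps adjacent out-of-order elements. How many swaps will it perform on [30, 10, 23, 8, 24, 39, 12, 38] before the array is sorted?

Each adjacent swap fixes exactly one inversion, so the minimum swap count equals the number of inversions.
Count inversions — for each element, later elements that are smaller:
30: 10, 23, 8, 24, 12 → 5
10: 8 → 1
23: 8, 12 → 2
8: none → 0
24: 12 → 1
39: 12, 38 → 2
12: none → 0
38: none → 0
Total inversions: 5 + 1 + 2 + 0 + 1 + 2 + 0 + 0 = 11

11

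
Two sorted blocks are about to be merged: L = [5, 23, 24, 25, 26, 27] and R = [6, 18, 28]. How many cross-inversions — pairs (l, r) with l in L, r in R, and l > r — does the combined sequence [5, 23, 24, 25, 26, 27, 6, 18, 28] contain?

10 cross-inversions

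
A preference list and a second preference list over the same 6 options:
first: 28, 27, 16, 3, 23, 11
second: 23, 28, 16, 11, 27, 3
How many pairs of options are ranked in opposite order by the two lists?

7

Assign each item its position (1..6) in the first ordering, then rewrite the second ordering as that position sequence:
positions: 28→1, 27→2, 16→3, 3→4, 23→5, 11→6
second ordering as positions: [5, 1, 3, 6, 2, 4]
Discordant pairs = inversions in this position sequence.
5: 1, 3, 2, 4 → 4
1: 0
3: 2 → 1
6: 2, 4 → 2
2: 0
4: 0
Total: 4 + 0 + 1 + 2 + 0 + 0 = 7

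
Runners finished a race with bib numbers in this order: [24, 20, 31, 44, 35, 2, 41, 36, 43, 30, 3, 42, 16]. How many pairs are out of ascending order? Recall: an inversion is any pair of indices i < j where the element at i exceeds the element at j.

38 inversions

For each element, count later entries that are smaller:
24: 4
20: 3
31: 4
44: 9
35: 4
2: 0
41: 4
36: 3
43: 4
30: 2
3: 0
42: 1
16: 0
Sum: 4 + 3 + 4 + 9 + 4 + 0 + 4 + 3 + 4 + 2 + 0 + 1 + 0 = 38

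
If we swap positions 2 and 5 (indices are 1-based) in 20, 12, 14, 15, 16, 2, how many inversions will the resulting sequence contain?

14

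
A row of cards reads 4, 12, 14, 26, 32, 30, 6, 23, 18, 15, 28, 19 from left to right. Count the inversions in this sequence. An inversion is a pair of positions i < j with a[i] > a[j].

25

Count, for each position, how many later elements it exceeds:
4 → none → 0
12 → 6 → 1
14 → 6 → 1
26 → 6, 23, 18, 15, 19 → 5
32 → 30, 6, 23, 18, 15, 28, 19 → 7
30 → 6, 23, 18, 15, 28, 19 → 6
6 → none → 0
23 → 18, 15, 19 → 3
18 → 15 → 1
15 → none → 0
28 → 19 → 1
19 → none → 0
Sum: 0 + 1 + 1 + 5 + 7 + 6 + 0 + 3 + 1 + 0 + 1 + 0 = 25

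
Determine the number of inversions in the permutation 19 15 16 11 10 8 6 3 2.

Element-by-element contributions:
19 → 15, 16, 11, 10, 8, 6, 3, 2 → 8
15 → 11, 10, 8, 6, 3, 2 → 6
16 → 11, 10, 8, 6, 3, 2 → 6
11 → 10, 8, 6, 3, 2 → 5
10 → 8, 6, 3, 2 → 4
8 → 6, 3, 2 → 3
6 → 3, 2 → 2
3 → 2 → 1
2 → none → 0
Sum: 8 + 6 + 6 + 5 + 4 + 3 + 2 + 1 + 0 = 35

Inversions: 35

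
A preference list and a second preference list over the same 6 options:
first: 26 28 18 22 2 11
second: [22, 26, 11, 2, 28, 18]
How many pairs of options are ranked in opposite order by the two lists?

Assign each item its position (1..6) in the first ordering, then rewrite the second ordering as that position sequence:
positions: 26→1, 28→2, 18→3, 22→4, 2→5, 11→6
second ordering as positions: [4, 1, 6, 5, 2, 3]
Discordant pairs = inversions in this position sequence.
4: 1, 2, 3 → 3
1: 0
6: 5, 2, 3 → 3
5: 2, 3 → 2
2: 0
3: 0
Total: 3 + 0 + 3 + 2 + 0 + 0 = 8

8 pairs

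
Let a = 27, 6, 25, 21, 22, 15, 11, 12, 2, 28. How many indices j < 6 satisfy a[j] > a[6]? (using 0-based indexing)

5 such elements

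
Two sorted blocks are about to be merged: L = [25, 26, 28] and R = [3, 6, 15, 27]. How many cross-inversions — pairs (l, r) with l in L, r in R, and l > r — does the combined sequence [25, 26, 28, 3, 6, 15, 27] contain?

There are 10 split inversions.

Take each right-half value and tally the left-half values above it:
r = 3: 25, 26, 28 → 3
r = 6: 25, 26, 28 → 3
r = 15: 25, 26, 28 → 3
r = 27: 28 → 1
Cross-inversions: 3 + 3 + 3 + 1 = 10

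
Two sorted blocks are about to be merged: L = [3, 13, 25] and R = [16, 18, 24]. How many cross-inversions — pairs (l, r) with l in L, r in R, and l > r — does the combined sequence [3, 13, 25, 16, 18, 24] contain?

3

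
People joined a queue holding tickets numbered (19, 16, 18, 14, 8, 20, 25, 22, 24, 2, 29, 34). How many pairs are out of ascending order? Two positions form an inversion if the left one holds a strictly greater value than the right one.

20 out-of-order pairs

Element-by-element contributions:
19: 5
16: 3
18: 3
14: 2
8: 1
20: 1
25: 3
22: 1
24: 1
2: 0
29: 0
34: 0
Sum: 5 + 3 + 3 + 2 + 1 + 1 + 3 + 1 + 1 + 0 + 0 + 0 = 20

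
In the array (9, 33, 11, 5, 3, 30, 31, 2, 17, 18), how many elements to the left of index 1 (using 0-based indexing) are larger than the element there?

The element at index 1 is 33.
Elements before it: 9
None of them are larger than 33.

0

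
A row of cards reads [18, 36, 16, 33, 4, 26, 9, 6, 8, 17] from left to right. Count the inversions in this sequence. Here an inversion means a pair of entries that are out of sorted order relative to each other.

30

For each element, count later entries that are smaller:
18 → 16, 4, 9, 6, 8, 17 → 6
36 → 16, 33, 4, 26, 9, 6, 8, 17 → 8
16 → 4, 9, 6, 8 → 4
33 → 4, 26, 9, 6, 8, 17 → 6
4 → none → 0
26 → 9, 6, 8, 17 → 4
9 → 6, 8 → 2
6 → none → 0
8 → none → 0
17 → none → 0
Sum: 6 + 8 + 4 + 6 + 0 + 4 + 2 + 0 + 0 + 0 = 30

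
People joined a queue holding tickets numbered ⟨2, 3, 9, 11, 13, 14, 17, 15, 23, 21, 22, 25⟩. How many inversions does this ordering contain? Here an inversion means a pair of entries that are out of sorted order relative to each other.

3

Count, for each position, how many later elements it exceeds:
2: 0
3: 0
9: 0
11: 0
13: 0
14: 0
17: 1
15: 0
23: 2
21: 0
22: 0
25: 0
Sum: 0 + 0 + 0 + 0 + 0 + 0 + 1 + 0 + 2 + 0 + 0 + 0 = 3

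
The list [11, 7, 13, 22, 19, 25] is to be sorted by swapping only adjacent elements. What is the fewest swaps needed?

Adjacent swaps: 2

The minimum number of adjacent swaps to sort an array equals its inversion count, since every such swap removes exactly one inversion.
Count inversions — for each element, later elements that are smaller:
11: 7 → 1
7: none → 0
13: none → 0
22: 19 → 1
19: none → 0
25: none → 0
Total inversions: 1 + 0 + 0 + 1 + 0 + 0 = 2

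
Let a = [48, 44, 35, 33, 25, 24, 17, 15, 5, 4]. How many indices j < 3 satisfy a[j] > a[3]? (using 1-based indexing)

2 such elements

The element at index 3 is 35.
Elements before it: 48, 44
Those larger than 35: 48, 44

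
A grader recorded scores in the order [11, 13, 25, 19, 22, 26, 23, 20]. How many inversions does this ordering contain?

There are 8 inversions.

Sweep left to right; for each value list the smaller values that follow it:
11: 0
13: 0
25: 4
19: 0
22: 1
26: 2
23: 1
20: 0
Sum: 0 + 0 + 4 + 0 + 1 + 2 + 1 + 0 = 8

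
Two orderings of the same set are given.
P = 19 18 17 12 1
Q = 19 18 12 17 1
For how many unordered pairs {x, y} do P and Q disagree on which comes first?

Assign each item its position (1..5) in the first ordering, then rewrite the second ordering as that position sequence:
positions: 19→1, 18→2, 17→3, 12→4, 1→5
second ordering as positions: [1, 2, 4, 3, 5]
Discordant pairs = inversions in this position sequence.
1: 0
2: 0
4: 3 → 1
3: 0
5: 0
Total: 0 + 0 + 1 + 0 + 0 = 1

1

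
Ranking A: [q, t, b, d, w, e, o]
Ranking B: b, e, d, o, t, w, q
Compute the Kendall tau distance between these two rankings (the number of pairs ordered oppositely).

13 discordant pairs

Assign each item its position (1..7) in the first ordering, then rewrite the second ordering as that position sequence:
positions: q→1, t→2, b→3, d→4, w→5, e→6, o→7
second ordering as positions: [3, 6, 4, 7, 2, 5, 1]
Discordant pairs = inversions in this position sequence.
3: 2, 1 → 2
6: 4, 2, 5, 1 → 4
4: 2, 1 → 2
7: 2, 5, 1 → 3
2: 1 → 1
5: 1 → 1
1: 0
Total: 2 + 4 + 2 + 3 + 1 + 1 + 0 = 13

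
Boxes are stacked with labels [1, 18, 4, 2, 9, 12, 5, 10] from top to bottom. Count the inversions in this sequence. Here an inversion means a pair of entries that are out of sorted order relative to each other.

There are 10 out-of-order pairs.

Count, for each position, how many later elements it exceeds:
1 → none → 0
18 → 4, 2, 9, 12, 5, 10 → 6
4 → 2 → 1
2 → none → 0
9 → 5 → 1
12 → 5, 10 → 2
5 → none → 0
10 → none → 0
Sum: 0 + 6 + 1 + 0 + 1 + 2 + 0 + 0 = 10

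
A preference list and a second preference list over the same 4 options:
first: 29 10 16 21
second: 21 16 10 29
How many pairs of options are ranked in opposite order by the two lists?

Assign each item its position (1..4) in the first ordering, then rewrite the second ordering as that position sequence:
positions: 29→1, 10→2, 16→3, 21→4
second ordering as positions: [4, 3, 2, 1]
Discordant pairs = inversions in this position sequence.
4: 3, 2, 1 → 3
3: 2, 1 → 2
2: 1 → 1
1: 0
Total: 3 + 2 + 1 + 0 = 6

6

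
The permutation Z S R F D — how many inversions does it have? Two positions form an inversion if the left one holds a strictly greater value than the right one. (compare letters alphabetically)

10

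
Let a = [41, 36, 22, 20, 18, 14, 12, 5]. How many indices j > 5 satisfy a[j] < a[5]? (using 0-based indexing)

2

The element at index 5 is 14.
Elements after it: 12, 5
Those smaller than 14: 12, 5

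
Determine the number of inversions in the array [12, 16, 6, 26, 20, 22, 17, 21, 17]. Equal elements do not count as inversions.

13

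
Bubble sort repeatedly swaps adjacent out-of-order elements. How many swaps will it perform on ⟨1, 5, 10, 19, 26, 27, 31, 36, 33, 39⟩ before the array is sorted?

The minimum number of adjacent swaps to sort an array equals its inversion count, since every such swap removes exactly one inversion.
Count inversions — for each element, later elements that are smaller:
1: none → 0
5: none → 0
10: none → 0
19: none → 0
26: none → 0
27: none → 0
31: none → 0
36: 33 → 1
33: none → 0
39: none → 0
Total inversions: 0 + 0 + 0 + 0 + 0 + 0 + 0 + 1 + 0 + 0 = 1

There is 1 adjacent swap.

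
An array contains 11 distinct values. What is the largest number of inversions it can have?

55 inversions

The maximum occurs when the array is in strictly decreasing order: every one of the C(11, 2) pairs is inverted.
C(11, 2) = 11·10/2 = 55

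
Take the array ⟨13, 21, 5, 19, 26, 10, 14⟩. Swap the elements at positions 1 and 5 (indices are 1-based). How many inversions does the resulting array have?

15 inversions

Positions 1 and 5 hold 13 and 26; after swapping, the array is [26, 21, 5, 19, 13, 10, 14].
Count, for each position, how many later elements it exceeds:
26 → 21, 5, 19, 13, 10, 14 → 6
21 → 5, 19, 13, 10, 14 → 5
5 → none → 0
19 → 13, 10, 14 → 3
13 → 10 → 1
10 → none → 0
14 → none → 0
Sum: 6 + 5 + 0 + 3 + 1 + 0 + 0 = 15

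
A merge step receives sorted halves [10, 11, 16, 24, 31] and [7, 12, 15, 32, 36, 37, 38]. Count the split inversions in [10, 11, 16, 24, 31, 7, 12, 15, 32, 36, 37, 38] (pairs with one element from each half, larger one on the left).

Take each right-half value and tally the left-half values above it:
r = 7: 10, 11, 16, 24, 31 → 5
r = 12: 16, 24, 31 → 3
r = 15: 16, 24, 31 → 3
r = 32: none → 0
r = 36: none → 0
r = 37: none → 0
r = 38: none → 0
Cross-inversions: 5 + 3 + 3 + 0 + 0 + 0 + 0 = 11

11 split inversions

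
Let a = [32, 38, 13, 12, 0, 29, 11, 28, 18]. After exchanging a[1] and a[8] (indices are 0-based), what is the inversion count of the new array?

18

Positions 1 and 8 hold 38 and 18; after swapping, the array is [32, 18, 13, 12, 0, 29, 11, 28, 38].
Count, for each position, how many later elements it exceeds:
32 → 18, 13, 12, 0, 29, 11, 28 → 7
18 → 13, 12, 0, 11 → 4
13 → 12, 0, 11 → 3
12 → 0, 11 → 2
0 → none → 0
29 → 11, 28 → 2
11 → none → 0
28 → none → 0
38 → none → 0
Sum: 7 + 4 + 3 + 2 + 0 + 2 + 0 + 0 + 0 = 18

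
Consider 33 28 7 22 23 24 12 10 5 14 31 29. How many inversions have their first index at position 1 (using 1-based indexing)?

11 such elements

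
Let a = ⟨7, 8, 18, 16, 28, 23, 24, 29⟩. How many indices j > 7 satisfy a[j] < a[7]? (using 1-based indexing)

The element at index 7 is 24.
Elements after it: 29
None of them are smaller than 24.

0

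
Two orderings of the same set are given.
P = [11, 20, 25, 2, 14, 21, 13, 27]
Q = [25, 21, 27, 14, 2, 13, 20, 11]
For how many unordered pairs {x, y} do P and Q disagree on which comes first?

19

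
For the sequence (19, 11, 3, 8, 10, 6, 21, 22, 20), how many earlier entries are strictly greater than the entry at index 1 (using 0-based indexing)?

1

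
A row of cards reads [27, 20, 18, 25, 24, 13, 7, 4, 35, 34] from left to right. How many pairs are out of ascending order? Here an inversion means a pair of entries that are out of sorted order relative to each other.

25

Element-by-element contributions:
27: 7
20: 4
18: 3
25: 4
24: 3
13: 2
7: 1
4: 0
35: 1
34: 0
Sum: 7 + 4 + 3 + 4 + 3 + 2 + 1 + 0 + 1 + 0 = 25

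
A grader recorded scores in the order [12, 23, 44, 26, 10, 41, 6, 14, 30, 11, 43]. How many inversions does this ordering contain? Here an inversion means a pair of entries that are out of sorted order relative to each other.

There are 26 inversions.

Sweep left to right; for each value list the smaller values that follow it:
12 → 10, 6, 11 → 3
23 → 10, 6, 14, 11 → 4
44 → 26, 10, 41, 6, 14, 30, 11, 43 → 8
26 → 10, 6, 14, 11 → 4
10 → 6 → 1
41 → 6, 14, 30, 11 → 4
6 → none → 0
14 → 11 → 1
30 → 11 → 1
11 → none → 0
43 → none → 0
Sum: 3 + 4 + 8 + 4 + 1 + 4 + 0 + 1 + 1 + 0 + 0 = 26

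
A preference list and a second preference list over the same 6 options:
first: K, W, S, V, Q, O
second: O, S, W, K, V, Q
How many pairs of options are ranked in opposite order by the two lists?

Assign each item its position (1..6) in the first ordering, then rewrite the second ordering as that position sequence:
positions: K→1, W→2, S→3, V→4, Q→5, O→6
second ordering as positions: [6, 3, 2, 1, 4, 5]
Discordant pairs = inversions in this position sequence.
6: 3, 2, 1, 4, 5 → 5
3: 2, 1 → 2
2: 1 → 1
1: 0
4: 0
5: 0
Total: 5 + 2 + 1 + 0 + 0 + 0 = 8

8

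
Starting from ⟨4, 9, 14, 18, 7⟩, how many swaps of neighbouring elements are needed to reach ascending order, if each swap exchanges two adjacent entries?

Each adjacent swap fixes exactly one inversion, so the minimum swap count equals the number of inversions.
Count inversions — for each element, later elements that are smaller:
4: none → 0
9: 7 → 1
14: 7 → 1
18: 7 → 1
7: none → 0
Total inversions: 0 + 1 + 1 + 1 + 0 = 3

3 adjacent swaps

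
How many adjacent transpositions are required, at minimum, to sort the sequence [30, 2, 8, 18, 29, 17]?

Adjacent swaps: 7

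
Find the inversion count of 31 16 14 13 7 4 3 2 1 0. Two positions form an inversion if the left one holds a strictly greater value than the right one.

For each element, count later entries that are smaller:
31 → 16, 14, 13, 7, 4, 3, 2, 1, 0 → 9
16 → 14, 13, 7, 4, 3, 2, 1, 0 → 8
14 → 13, 7, 4, 3, 2, 1, 0 → 7
13 → 7, 4, 3, 2, 1, 0 → 6
7 → 4, 3, 2, 1, 0 → 5
4 → 3, 2, 1, 0 → 4
3 → 2, 1, 0 → 3
2 → 1, 0 → 2
1 → 0 → 1
0 → none → 0
Sum: 9 + 8 + 7 + 6 + 5 + 4 + 3 + 2 + 1 + 0 = 45

45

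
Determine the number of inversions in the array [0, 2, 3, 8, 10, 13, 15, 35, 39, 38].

Count, for each position, how many later elements it exceeds:
0: 0
2: 0
3: 0
8: 0
10: 0
13: 0
15: 0
35: 0
39: 1
38: 0
Sum: 0 + 0 + 0 + 0 + 0 + 0 + 0 + 0 + 1 + 0 = 1

1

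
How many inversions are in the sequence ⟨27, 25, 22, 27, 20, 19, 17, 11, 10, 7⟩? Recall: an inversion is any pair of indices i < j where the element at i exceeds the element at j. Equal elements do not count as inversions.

Inversions: 42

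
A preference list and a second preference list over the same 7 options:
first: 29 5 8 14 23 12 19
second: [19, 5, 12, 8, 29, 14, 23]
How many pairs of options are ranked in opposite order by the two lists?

12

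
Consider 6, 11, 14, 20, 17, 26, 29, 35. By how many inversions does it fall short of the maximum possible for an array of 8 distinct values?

Maximum inversions for 8 distinct elements is C(8, 2) = 8·7/2 = 28.
Current inversions — for each element, count later smaller elements:
6: 0
11: 0
14: 0
20: 1
17: 0
26: 0
29: 0
35: 0
Current total: 0 + 0 + 0 + 1 + 0 + 0 + 0 + 0 = 1
Shortfall: 28 − 1 = 27

27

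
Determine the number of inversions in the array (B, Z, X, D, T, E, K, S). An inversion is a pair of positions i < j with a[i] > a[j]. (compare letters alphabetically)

Sweep left to right; for each value list the smaller values that follow it:
B: 0
Z: 6
X: 5
D: 0
T: 3
E: 0
K: 0
S: 0
Sum: 0 + 6 + 5 + 0 + 3 + 0 + 0 + 0 = 14

14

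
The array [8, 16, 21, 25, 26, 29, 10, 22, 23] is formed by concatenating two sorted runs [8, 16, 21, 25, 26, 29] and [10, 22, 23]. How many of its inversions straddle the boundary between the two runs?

11

For each element r of the right run, count left-run elements greater than r:
r = 10: 16, 21, 25, 26, 29 → 5
r = 22: 25, 26, 29 → 3
r = 23: 25, 26, 29 → 3
Cross-inversions: 5 + 3 + 3 = 11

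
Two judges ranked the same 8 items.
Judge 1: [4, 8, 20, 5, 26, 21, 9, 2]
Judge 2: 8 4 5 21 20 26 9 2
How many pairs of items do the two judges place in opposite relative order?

4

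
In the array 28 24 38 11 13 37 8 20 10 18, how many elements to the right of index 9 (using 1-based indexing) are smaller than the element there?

The element at index 9 is 10.
Elements after it: 18
None of them are smaller than 10.

0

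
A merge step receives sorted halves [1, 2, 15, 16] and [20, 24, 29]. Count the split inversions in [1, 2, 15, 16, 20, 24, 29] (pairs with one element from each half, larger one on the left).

Split inversions: 0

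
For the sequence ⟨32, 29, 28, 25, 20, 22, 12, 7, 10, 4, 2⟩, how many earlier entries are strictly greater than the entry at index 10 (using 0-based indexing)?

10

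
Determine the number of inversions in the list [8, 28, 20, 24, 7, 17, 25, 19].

14 inversions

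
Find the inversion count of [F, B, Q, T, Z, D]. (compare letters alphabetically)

Inversions: 5

Out-of-order index pairs (0-indexed):
(0,1): F > B
(0,5): F > D
(2,5): Q > D
(3,5): T > D
(4,5): Z > D
That's 5 pairs.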